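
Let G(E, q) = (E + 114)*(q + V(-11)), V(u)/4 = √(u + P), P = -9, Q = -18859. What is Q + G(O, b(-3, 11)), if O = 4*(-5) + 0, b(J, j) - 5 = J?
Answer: -18671 + 752*I*√5 ≈ -18671.0 + 1681.5*I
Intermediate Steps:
b(J, j) = 5 + J
O = -20 (O = -20 + 0 = -20)
V(u) = 4*√(-9 + u) (V(u) = 4*√(u - 9) = 4*√(-9 + u))
G(E, q) = (114 + E)*(q + 8*I*√5) (G(E, q) = (E + 114)*(q + 4*√(-9 - 11)) = (114 + E)*(q + 4*√(-20)) = (114 + E)*(q + 4*(2*I*√5)) = (114 + E)*(q + 8*I*√5))
Q + G(O, b(-3, 11)) = -18859 + (114*(5 - 3) - 20*(5 - 3) + 912*I*√5 + 8*I*(-20)*√5) = -18859 + (114*2 - 20*2 + 912*I*√5 - 160*I*√5) = -18859 + (228 - 40 + 912*I*√5 - 160*I*√5) = -18859 + (188 + 752*I*√5) = -18671 + 752*I*√5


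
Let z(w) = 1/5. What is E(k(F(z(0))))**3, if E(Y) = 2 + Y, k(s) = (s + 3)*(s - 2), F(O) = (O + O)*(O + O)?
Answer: -13549359104/244140625 ≈ -55.498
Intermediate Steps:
z(w) = 1/5 (z(w) = 1*(1/5) = 1/5)
F(O) = 4*O**2 (F(O) = (2*O)*(2*O) = 4*O**2)
k(s) = (-2 + s)*(3 + s) (k(s) = (3 + s)*(-2 + s) = (-2 + s)*(3 + s))
E(k(F(z(0))))**3 = (2 + (-6 + 4*(1/5)**2 + (4*(1/5)**2)**2))**3 = (2 + (-6 + 4*(1/25) + (4*(1/25))**2))**3 = (2 + (-6 + 4/25 + (4/25)**2))**3 = (2 + (-6 + 4/25 + 16/625))**3 = (2 - 3634/625)**3 = (-2384/625)**3 = -13549359104/244140625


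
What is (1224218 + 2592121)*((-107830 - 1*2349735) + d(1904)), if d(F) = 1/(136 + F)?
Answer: -6377652783811687/680 ≈ -9.3789e+12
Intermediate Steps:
(1224218 + 2592121)*((-107830 - 1*2349735) + d(1904)) = (1224218 + 2592121)*((-107830 - 1*2349735) + 1/(136 + 1904)) = 3816339*((-107830 - 2349735) + 1/2040) = 3816339*(-2457565 + 1/2040) = 3816339*(-5013432599/2040) = -6377652783811687/680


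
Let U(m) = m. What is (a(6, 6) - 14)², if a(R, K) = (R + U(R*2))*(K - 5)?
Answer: 16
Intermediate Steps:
a(R, K) = 3*R*(-5 + K) (a(R, K) = (R + R*2)*(K - 5) = (R + 2*R)*(-5 + K) = (3*R)*(-5 + K) = 3*R*(-5 + K))
(a(6, 6) - 14)² = (3*6*(-5 + 6) - 14)² = (3*6*1 - 14)² = (18 - 14)² = 4² = 16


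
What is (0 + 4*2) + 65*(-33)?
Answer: -2137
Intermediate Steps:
(0 + 4*2) + 65*(-33) = (0 + 8) - 2145 = 8 - 2145 = -2137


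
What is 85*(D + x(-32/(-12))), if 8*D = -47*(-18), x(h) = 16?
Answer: 41395/4 ≈ 10349.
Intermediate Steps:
D = 423/4 (D = (-47*(-18))/8 = (⅛)*846 = 423/4 ≈ 105.75)
85*(D + x(-32/(-12))) = 85*(423/4 + 16) = 85*(487/4) = 41395/4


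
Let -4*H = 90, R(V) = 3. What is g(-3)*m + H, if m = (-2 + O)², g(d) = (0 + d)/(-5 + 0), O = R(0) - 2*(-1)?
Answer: -171/10 ≈ -17.100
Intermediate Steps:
O = 5 (O = 3 - 2*(-1) = 3 + 2 = 5)
g(d) = -d/5 (g(d) = d/(-5) = d*(-⅕) = -d/5)
m = 9 (m = (-2 + 5)² = 3² = 9)
H = -45/2 (H = -¼*90 = -45/2 ≈ -22.500)
g(-3)*m + H = -⅕*(-3)*9 - 45/2 = (⅗)*9 - 45/2 = 27/5 - 45/2 = -171/10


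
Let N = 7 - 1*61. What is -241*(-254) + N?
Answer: 61160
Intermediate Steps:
N = -54 (N = 7 - 61 = -54)
-241*(-254) + N = -241*(-254) - 54 = 61214 - 54 = 61160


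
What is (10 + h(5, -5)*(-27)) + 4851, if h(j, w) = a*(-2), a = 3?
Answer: 5023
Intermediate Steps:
h(j, w) = -6 (h(j, w) = 3*(-2) = -6)
(10 + h(5, -5)*(-27)) + 4851 = (10 - 6*(-27)) + 4851 = (10 + 162) + 4851 = 172 + 4851 = 5023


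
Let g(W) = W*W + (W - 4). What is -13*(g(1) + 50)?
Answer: -624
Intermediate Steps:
g(W) = -4 + W + W**2 (g(W) = W**2 + (-4 + W) = -4 + W + W**2)
-13*(g(1) + 50) = -13*((-4 + 1 + 1**2) + 50) = -13*((-4 + 1 + 1) + 50) = -13*(-2 + 50) = -13*48 = -624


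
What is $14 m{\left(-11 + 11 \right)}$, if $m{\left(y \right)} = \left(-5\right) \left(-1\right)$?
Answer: $70$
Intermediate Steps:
$m{\left(y \right)} = 5$
$14 m{\left(-11 + 11 \right)} = 14 \cdot 5 = 70$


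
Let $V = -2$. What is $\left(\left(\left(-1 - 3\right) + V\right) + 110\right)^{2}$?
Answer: $10816$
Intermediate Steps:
$\left(\left(\left(-1 - 3\right) + V\right) + 110\right)^{2} = \left(\left(\left(-1 - 3\right) - 2\right) + 110\right)^{2} = \left(\left(-4 - 2\right) + 110\right)^{2} = \left(-6 + 110\right)^{2} = 104^{2} = 10816$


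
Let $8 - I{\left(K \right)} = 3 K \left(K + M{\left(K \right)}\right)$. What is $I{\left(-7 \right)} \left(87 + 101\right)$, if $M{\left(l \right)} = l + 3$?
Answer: $-41924$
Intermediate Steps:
$M{\left(l \right)} = 3 + l$
$I{\left(K \right)} = 8 - 3 K \left(3 + 2 K\right)$ ($I{\left(K \right)} = 8 - 3 K \left(K + \left(3 + K\right)\right) = 8 - 3 K \left(3 + 2 K\right)$)
$I{\left(-7 \right)} \left(87 + 101\right) = \left(8 - -63 - 6 \left(-7\right)^{2}\right) \left(87 + 101\right) = \left(8 + 63 - 294\right) 188 = \left(-223\right) 188 = -41924$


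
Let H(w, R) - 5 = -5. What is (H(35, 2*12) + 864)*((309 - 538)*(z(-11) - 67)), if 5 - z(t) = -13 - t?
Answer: 11871360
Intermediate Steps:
H(w, R) = 0 (H(w, R) = 5 - 5 = 0)
z(t) = 18 + t (z(t) = 5 - (-13 - t) = 5 + (13 + t) = 18 + t)
(H(35, 2*12) + 864)*((309 - 538)*(z(-11) - 67)) = (0 + 864)*((309 - 538)*((18 - 11) - 67)) = 864*(-229*(7 - 67)) = 864*(-229*(-60)) = 864*13740 = 11871360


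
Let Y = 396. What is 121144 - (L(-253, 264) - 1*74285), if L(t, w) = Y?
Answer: 195033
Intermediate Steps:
L(t, w) = 396
121144 - (L(-253, 264) - 1*74285) = 121144 - (396 - 1*74285) = 121144 - (396 - 74285) = 121144 - 1*(-73889) = 121144 + 73889 = 195033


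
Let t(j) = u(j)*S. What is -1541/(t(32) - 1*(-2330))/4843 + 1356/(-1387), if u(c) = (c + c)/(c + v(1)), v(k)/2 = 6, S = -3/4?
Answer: -168259683781/172082279938 ≈ -0.97779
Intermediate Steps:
S = -¾ (S = -3*¼ = -¾ ≈ -0.75000)
v(k) = 12 (v(k) = 2*6 = 12)
u(c) = 2*c/(12 + c) (u(c) = (c + c)/(c + 12) = (2*c)/(12 + c) = 2*c/(12 + c))
t(j) = -3*j/(2*(12 + j)) (t(j) = (2*j/(12 + j))*(-¾) = -3*j/(2*(12 + j)))
-1541/(t(32) - 1*(-2330))/4843 + 1356/(-1387) = -1541/(-3*32/(24 + 2*32) - 1*(-2330))/4843 + 1356/(-1387) = -1541/(-3*32/(24 + 64) + 2330)*(1/4843) + 1356*(-1/1387) = -1541/(-3*32/88 + 2330)*(1/4843) - 1356/1387 = -1541/(-3*32*1/88 + 2330)*(1/4843) - 1356/1387 = -1541/(-12/11 + 2330)*(1/4843) - 1356/1387 = -1541/25618/11*(1/4843) - 1356/1387 = -1541*11/25618*(1/4843) - 1356/1387 = -16951/25618*1/4843 - 1356/1387 = -16951/124067974 - 1356/1387 = -168259683781/172082279938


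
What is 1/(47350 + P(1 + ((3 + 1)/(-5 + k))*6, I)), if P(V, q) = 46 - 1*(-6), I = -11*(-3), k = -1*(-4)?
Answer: 1/47402 ≈ 2.1096e-5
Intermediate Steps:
k = 4
I = 33
P(V, q) = 52 (P(V, q) = 46 + 6 = 52)
1/(47350 + P(1 + ((3 + 1)/(-5 + k))*6, I)) = 1/(47350 + 52) = 1/47402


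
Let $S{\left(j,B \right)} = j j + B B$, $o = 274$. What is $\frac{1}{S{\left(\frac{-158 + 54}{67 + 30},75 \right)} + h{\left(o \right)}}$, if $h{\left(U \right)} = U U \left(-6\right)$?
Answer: $- \frac{9409}{4185404063} \approx -2.248 \cdot 10^{-6}$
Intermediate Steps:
$h{\left(U \right)} = - 6 U^{2}$ ($h{\left(U \right)} = U^{2} \left(-6\right) = - 6 U^{2}$)
$S{\left(j,B \right)} = B^{2} + j^{2}$ ($S{\left(j,B \right)} = j^{2} + B^{2} = B^{2} + j^{2}$)
$\frac{1}{S{\left(\frac{-158 + 54}{67 + 30},75 \right)} + h{\left(o \right)}} = \frac{1}{\left(75^{2} + \left(\frac{-158 + 54}{67 + 30}\right)^{2}\right) - 6 \cdot 274^{2}} = \frac{1}{\left(5625 + \left(- \frac{104}{97}\right)^{2}\right) - 450456} = \frac{1}{\left(5625 + \frac{10816}{9409}\right) - 450456} = \frac{1}{\frac{52936441}{9409} - 450456} = \frac{1}{- \frac{4185404063}{9409}} = - \frac{9409}{4185404063}$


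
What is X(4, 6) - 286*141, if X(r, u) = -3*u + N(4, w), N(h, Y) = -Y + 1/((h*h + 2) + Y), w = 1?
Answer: -766554/19 ≈ -40345.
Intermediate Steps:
N(h, Y) = 1/(2 + Y + h²) - Y (N(h, Y) = -Y + 1/((h² + 2) + Y) = -Y + 1/((2 + h²) + Y) = -Y + 1/(2 + Y + h²) = 1/(2 + Y + h²) - Y)
X(r, u) = -18/19 - 3*u (X(r, u) = -3*u + (1 - 1*1² - 2*1 - 1*1*4²)/(2 + 1 + 4²) = -3*u + (1 - 1*1 - 2 - 1*1*16)/(2 + 1 + 16) = -3*u + (1 - 1 - 2 - 16)/19 = -3*u + (1/19)*(-18) = -3*u - 18/19 = -18/19 - 3*u)
X(4, 6) - 286*141 = (-18/19 - 3*6) - 286*141 = (-18/19 - 18) - 40326 = -360/19 - 40326 = -766554/19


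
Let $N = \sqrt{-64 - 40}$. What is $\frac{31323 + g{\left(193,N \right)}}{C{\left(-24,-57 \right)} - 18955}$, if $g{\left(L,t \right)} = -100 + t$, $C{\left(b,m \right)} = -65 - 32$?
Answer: $- \frac{31223}{19052} - \frac{i \sqrt{26}}{9526} \approx -1.6388 - 0.00053527 i$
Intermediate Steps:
$C{\left(b,m \right)} = -97$ ($C{\left(b,m \right)} = -65 - 32 = -97$)
$N = 2 i \sqrt{26}$ ($N = \sqrt{-104} = 2 i \sqrt{26} \approx 10.198 i$)
$\frac{31323 + g{\left(193,N \right)}}{C{\left(-24,-57 \right)} - 18955} = \frac{31323 - \left(100 - 2 i \sqrt{26}\right)}{-97 - 18955} = \frac{31223 + 2 i \sqrt{26}}{-19052} = \left(31223 + 2 i \sqrt{26}\right) \left(- \frac{1}{19052}\right) = - \frac{31223}{19052} - \frac{i \sqrt{26}}{9526}$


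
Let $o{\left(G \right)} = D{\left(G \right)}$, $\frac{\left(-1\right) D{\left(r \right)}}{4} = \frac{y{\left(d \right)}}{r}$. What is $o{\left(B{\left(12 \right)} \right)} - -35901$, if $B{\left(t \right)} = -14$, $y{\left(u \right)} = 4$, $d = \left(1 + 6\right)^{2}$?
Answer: $\frac{251315}{7} \approx 35902.0$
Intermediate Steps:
$d = 49$ ($d = 7^{2} = 49$)
$D{\left(r \right)} = - \frac{16}{r}$ ($D{\left(r \right)} = - 4 \frac{4}{r} = - \frac{16}{r}$)
$o{\left(G \right)} = - \frac{16}{G}$
$o{\left(B{\left(12 \right)} \right)} - -35901 = - \frac{16}{-14} - -35901 = \left(-16\right) \left(- \frac{1}{14}\right) + 35901 = \frac{8}{7} + 35901 = \frac{251315}{7}$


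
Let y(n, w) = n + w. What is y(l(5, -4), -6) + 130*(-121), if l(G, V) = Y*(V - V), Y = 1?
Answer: -15736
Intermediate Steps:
l(G, V) = 0 (l(G, V) = 1*(V - V) = 1*0 = 0)
y(l(5, -4), -6) + 130*(-121) = (0 - 6) + 130*(-121) = -6 - 15730 = -15736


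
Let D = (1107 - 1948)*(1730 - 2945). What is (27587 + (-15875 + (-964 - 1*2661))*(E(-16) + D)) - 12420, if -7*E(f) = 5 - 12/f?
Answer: -139477529206/7 ≈ -1.9925e+10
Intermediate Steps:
E(f) = -5/7 + 12/(7*f) (E(f) = -(5 - 12/f)/7 = -5/7 + 12/(7*f))
D = 1021815 (D = -841*(-1215) = 1021815)
(27587 + (-15875 + (-964 - 1*2661))*(E(-16) + D)) - 12420 = (27587 + (-15875 + (-964 - 1*2661))*((1/7)*(12 - 5*(-16))/(-16) + 1021815)) - 12420 = (27587 + (-15875 + (-964 - 2661))*((1/7)*(-1/16)*(12 + 80) + 1021815)) - 12420 = (27587 + (-15875 - 3625)*((1/7)*(-1/16)*92 + 1021815)) - 12420 = (27587 - 19500*(-23/28 + 1021815)) - 12420 = (27587 - 19500*28610797/28) - 12420 = (27587 - 139477635375/7) - 12420 = -139477442266/7 - 12420 = -139477529206/7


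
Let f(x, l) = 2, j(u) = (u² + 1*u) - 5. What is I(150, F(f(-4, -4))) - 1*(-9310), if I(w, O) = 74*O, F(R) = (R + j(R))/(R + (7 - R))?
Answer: 65392/7 ≈ 9341.7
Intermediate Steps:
j(u) = -5 + u + u² (j(u) = (u² + u) - 5 = (u + u²) - 5 = -5 + u + u²)
F(R) = -5/7 + R²/7 + 2*R/7 (F(R) = (R + (-5 + R + R²))/(R + (7 - R)) = (-5 + R² + 2*R)/7 = (-5 + R² + 2*R)*(⅐) = -5/7 + R²/7 + 2*R/7)
I(150, F(f(-4, -4))) - 1*(-9310) = 74*(-5/7 + (⅐)*2² + (2/7)*2) - 1*(-9310) = 74*(-5/7 + (⅐)*4 + 4/7) + 9310 = 74*(-5/7 + 4/7 + 4/7) + 9310 = 74*(3/7) + 9310 = 222/7 + 9310 = 65392/7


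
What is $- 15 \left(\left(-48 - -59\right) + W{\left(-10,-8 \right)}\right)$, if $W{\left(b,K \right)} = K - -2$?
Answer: $-75$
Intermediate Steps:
$W{\left(b,K \right)} = 2 + K$ ($W{\left(b,K \right)} = K + 2 = 2 + K$)
$- 15 \left(\left(-48 - -59\right) + W{\left(-10,-8 \right)}\right) = - 15 \left(\left(-48 - -59\right) + \left(2 - 8\right)\right) = - 15 \left(\left(-48 + 59\right) - 6\right) = - 15 \left(11 - 6\right) = \left(-15\right) 5 = -75$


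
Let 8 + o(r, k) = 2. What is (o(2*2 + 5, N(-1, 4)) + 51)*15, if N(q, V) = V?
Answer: 675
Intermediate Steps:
o(r, k) = -6 (o(r, k) = -8 + 2 = -6)
(o(2*2 + 5, N(-1, 4)) + 51)*15 = (-6 + 51)*15 = 45*15 = 675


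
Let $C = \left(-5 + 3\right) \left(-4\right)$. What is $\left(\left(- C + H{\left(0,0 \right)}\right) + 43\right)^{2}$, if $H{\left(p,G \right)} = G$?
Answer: $1225$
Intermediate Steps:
$C = 8$ ($C = \left(-2\right) \left(-4\right) = 8$)
$\left(\left(- C + H{\left(0,0 \right)}\right) + 43\right)^{2} = \left(\left(\left(-1\right) 8 + 0\right) + 43\right)^{2} = \left(\left(-8 + 0\right) + 43\right)^{2} = \left(-8 + 43\right)^{2} = 35^{2} = 1225$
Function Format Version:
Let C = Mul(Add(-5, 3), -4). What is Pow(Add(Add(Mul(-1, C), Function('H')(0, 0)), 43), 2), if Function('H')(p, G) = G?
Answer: 1225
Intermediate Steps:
C = 8 (C = Mul(-2, -4) = 8)
Pow(Add(Add(Mul(-1, C), Function('H')(0, 0)), 43), 2) = Pow(Add(Add(Mul(-1, 8), 0), 43), 2) = Pow(Add(Add(-8, 0), 43), 2) = Pow(Add(-8, 43), 2) = Pow(35, 2) = 1225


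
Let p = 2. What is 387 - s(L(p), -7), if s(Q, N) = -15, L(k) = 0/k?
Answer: 402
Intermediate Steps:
L(k) = 0
387 - s(L(p), -7) = 387 - 1*(-15) = 387 + 15 = 402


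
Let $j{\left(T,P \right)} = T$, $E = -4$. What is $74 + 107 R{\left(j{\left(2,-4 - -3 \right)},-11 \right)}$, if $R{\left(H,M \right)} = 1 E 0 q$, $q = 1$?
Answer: $74$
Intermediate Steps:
$R{\left(H,M \right)} = 0$ ($R{\left(H,M \right)} = 1 \left(-4\right) 0 \cdot 1 = \left(-4\right) 0 \cdot 1 = 0 \cdot 1 = 0$)
$74 + 107 R{\left(j{\left(2,-4 - -3 \right)},-11 \right)} = 74 + 107 \cdot 0 = 74 + 0 = 74$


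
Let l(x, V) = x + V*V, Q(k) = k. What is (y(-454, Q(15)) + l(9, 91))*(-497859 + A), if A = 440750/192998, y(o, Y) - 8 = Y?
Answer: -399378759486258/96499 ≈ -4.1387e+9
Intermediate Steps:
l(x, V) = x + V²
y(o, Y) = 8 + Y
A = 220375/96499 (A = 440750*(1/192998) = 220375/96499 ≈ 2.2837)
(y(-454, Q(15)) + l(9, 91))*(-497859 + A) = ((8 + 15) + (9 + 91²))*(-497859 + 220375/96499) = (23 + (9 + 8281))*(-48042675266/96499) = (23 + 8290)*(-48042675266/96499) = 8313*(-48042675266/96499) = -399378759486258/96499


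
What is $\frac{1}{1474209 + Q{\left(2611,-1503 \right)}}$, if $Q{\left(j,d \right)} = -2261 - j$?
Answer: $\frac{1}{1469337} \approx 6.8058 \cdot 10^{-7}$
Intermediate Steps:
$\frac{1}{1474209 + Q{\left(2611,-1503 \right)}} = \frac{1}{1474209 - 4872} = \frac{1}{1469337}$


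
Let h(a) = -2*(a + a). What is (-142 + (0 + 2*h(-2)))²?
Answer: 15876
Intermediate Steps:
h(a) = -4*a (h(a) = -2*2*a = -4*a)
(-142 + (0 + 2*h(-2)))² = (-142 + (0 + 2*(-4*(-2))))² = (-142 + (0 + 2*8))² = (-142 + (0 + 16))² = (-142 + 16)² = (-126)² = 15876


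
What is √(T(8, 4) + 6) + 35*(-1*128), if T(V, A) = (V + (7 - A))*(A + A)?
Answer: -4480 + √94 ≈ -4470.3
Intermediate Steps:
T(V, A) = 2*A*(7 + V - A) (T(V, A) = (7 + V - A)*(2*A) = 2*A*(7 + V - A))
√(T(8, 4) + 6) + 35*(-1*128) = √(2*4*(7 + 8 - 1*4) + 6) + 35*(-1*128) = √(2*4*(7 + 8 - 4) + 6) + 35*(-128) = √(2*4*11 + 6) - 4480 = √(88 + 6) - 4480 = √94 - 4480 = -4480 + √94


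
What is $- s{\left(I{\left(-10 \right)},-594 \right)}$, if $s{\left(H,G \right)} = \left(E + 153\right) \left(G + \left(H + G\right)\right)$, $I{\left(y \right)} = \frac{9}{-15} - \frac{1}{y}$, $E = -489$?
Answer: $-399336$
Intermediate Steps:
$I{\left(y \right)} = - \frac{3}{5} - \frac{1}{y}$ ($I{\left(y \right)} = 9 \left(- \frac{1}{15}\right) - \frac{1}{y} = - \frac{3}{5} - \frac{1}{y}$)
$s{\left(H,G \right)} = - 672 G - 336 H$ ($s{\left(H,G \right)} = \left(-489 + 153\right) \left(G + \left(H + G\right)\right) = - 336 \left(G + \left(G + H\right)\right) = - 336 \left(H + 2 G\right) = - 672 G - 336 H$)
$- s{\left(I{\left(-10 \right)},-594 \right)} = - (\left(-672\right) \left(-594\right) - 336 \left(- \frac{3}{5} - \frac{1}{-10}\right)) = - (399168 - 336 \left(- \frac{3}{5} - - \frac{1}{10}\right)) = - (399168 - 336 \left(- \frac{3}{5} + \frac{1}{10}\right)) = - (399168 - -168) = - (399168 + 168) = \left(-1\right) 399336 = -399336$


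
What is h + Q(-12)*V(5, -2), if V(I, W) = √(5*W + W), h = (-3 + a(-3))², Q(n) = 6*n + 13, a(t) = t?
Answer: 36 - 118*I*√3 ≈ 36.0 - 204.38*I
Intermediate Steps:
Q(n) = 13 + 6*n
h = 36 (h = (-3 - 3)² = (-6)² = 36)
V(I, W) = √6*√W (V(I, W) = √(6*W) = √6*√W)
h + Q(-12)*V(5, -2) = 36 + (13 + 6*(-12))*(√6*√(-2)) = 36 + (13 - 72)*(√6*(I*√2)) = 36 - 118*I*√3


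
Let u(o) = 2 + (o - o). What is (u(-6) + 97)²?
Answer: 9801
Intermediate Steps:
u(o) = 2 (u(o) = 2 + 0 = 2)
(u(-6) + 97)² = (2 + 97)² = 99² = 9801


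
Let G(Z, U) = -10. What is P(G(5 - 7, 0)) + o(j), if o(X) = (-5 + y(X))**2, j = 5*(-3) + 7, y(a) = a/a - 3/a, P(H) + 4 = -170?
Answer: -10295/64 ≈ -160.86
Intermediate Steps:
P(H) = -174 (P(H) = -4 - 170 = -174)
y(a) = 1 - 3/a
j = -8 (j = -15 + 7 = -8)
o(X) = (-5 + (-3 + X)/X)**2
P(G(5 - 7, 0)) + o(j) = -174 + (3 + 4*(-8))**2/(-8)**2 = -174 + (3 - 32)**2/64 = -174 + (1/64)*(-29)**2 = -174 + (1/64)*841 = -174 + 841/64 = -10295/64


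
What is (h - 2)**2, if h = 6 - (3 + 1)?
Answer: 0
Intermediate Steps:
h = 2 (h = 6 - 1*4 = 6 - 4 = 2)
(h - 2)**2 = (2 - 2)**2 = 0**2 = 0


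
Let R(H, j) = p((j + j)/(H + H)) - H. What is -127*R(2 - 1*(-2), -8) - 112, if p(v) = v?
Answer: 650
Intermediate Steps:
R(H, j) = -H + j/H (R(H, j) = (j + j)/(H + H) - H = (2*j)/((2*H)) - H = (2*j)*(1/(2*H)) - H = j/H - H = -H + j/H)
-127*R(2 - 1*(-2), -8) - 112 = -127*(-(2 - 1*(-2)) - 8/(2 - 1*(-2))) - 112 = -127*(-(2 + 2) - 8/(2 + 2)) - 112 = -127*(-1*4 - 8/4) - 112 = -127*(-4 - 8*¼) - 112 = -127*(-4 - 2) - 112 = -127*(-6) - 112 = 762 - 112 = 650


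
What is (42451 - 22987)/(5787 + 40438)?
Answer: 19464/46225 ≈ 0.42107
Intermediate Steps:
(42451 - 22987)/(5787 + 40438) = 19464/46225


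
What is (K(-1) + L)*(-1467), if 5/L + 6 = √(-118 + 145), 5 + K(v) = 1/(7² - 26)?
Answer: 279708/23 + 2445*√3 ≈ 16396.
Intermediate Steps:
K(v) = -114/23 (K(v) = -5 + 1/(7² - 26) = -5 + 1/(49 - 26) = -5 + 1/23 = -114/23)
L = 5/(-6 + 3*√3) (L = 5/(-6 + √(-118 + 145)) = 5/(-6 + √27) = 5/(-6 + 3*√3) ≈ -6.2201)
(K(-1) + L)*(-1467) = (-114/23 + (-10/3 - 5*√3/3))*(-1467) = (-572/69 - 5*√3/3)*(-1467) = 279708/23 + 2445*√3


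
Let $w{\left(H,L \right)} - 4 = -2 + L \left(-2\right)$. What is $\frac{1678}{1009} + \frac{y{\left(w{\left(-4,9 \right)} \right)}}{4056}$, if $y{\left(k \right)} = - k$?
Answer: $\frac{852764}{511563} \approx 1.667$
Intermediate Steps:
$w{\left(H,L \right)} = 2 - 2 L$ ($w{\left(H,L \right)} = 4 + \left(-2 + L \left(-2\right)\right) = 4 - \left(2 + 2 L\right) = 2 - 2 L$)
$\frac{1678}{1009} + \frac{y{\left(w{\left(-4,9 \right)} \right)}}{4056} = \frac{1678}{1009} + \frac{\left(-1\right) \left(2 - 18\right)}{4056} = 1678 \cdot \frac{1}{1009} + - (2 - 18) \frac{1}{4056} = \frac{1678}{1009} + \left(-1\right) \left(-16\right) \frac{1}{4056} = \frac{1678}{1009} + 16 \cdot \frac{1}{4056} = \frac{1678}{1009} + \frac{2}{507} = \frac{852764}{511563}$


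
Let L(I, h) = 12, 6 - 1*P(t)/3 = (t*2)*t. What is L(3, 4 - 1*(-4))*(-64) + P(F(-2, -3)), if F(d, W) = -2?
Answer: -774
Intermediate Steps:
P(t) = 18 - 6*t² (P(t) = 18 - 3*t*2*t = 18 - 3*2*t*t = 18 - 6*t²)
L(3, 4 - 1*(-4))*(-64) + P(F(-2, -3)) = 12*(-64) + (18 - 6*(-2)²) = -768 + (18 - 6*4) = -768 + (18 - 24) = -768 - 6 = -774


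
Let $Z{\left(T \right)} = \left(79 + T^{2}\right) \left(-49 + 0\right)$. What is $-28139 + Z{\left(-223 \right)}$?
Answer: $-2468731$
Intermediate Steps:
$Z{\left(T \right)} = -3871 - 49 T^{2}$ ($Z{\left(T \right)} = \left(79 + T^{2}\right) \left(-49\right) = -3871 - 49 T^{2}$)
$-28139 + Z{\left(-223 \right)} = -28139 - \left(3871 + 49 \left(-223\right)^{2}\right) = -28139 - 2440592 = -2468731$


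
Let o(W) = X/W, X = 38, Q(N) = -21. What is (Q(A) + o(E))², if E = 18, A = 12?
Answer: 28900/81 ≈ 356.79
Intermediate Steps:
o(W) = 38/W
(Q(A) + o(E))² = (-21 + 38/18)² = (-21 + 38*(1/18))² = (-21 + 19/9)² = (-170/9)² = 28900/81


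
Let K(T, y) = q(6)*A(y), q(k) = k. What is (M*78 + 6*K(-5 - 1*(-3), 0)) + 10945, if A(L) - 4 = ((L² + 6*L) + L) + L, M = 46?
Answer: 14677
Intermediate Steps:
A(L) = 4 + L² + 8*L (A(L) = 4 + (((L² + 6*L) + L) + L) = 4 + ((L² + 7*L) + L) = 4 + (L² + 8*L) = 4 + L² + 8*L)
K(T, y) = 24 + 6*y² + 48*y (K(T, y) = 6*(4 + y² + 8*y) = 24 + 6*y² + 48*y)
(M*78 + 6*K(-5 - 1*(-3), 0)) + 10945 = (46*78 + 6*(24 + 6*0² + 48*0)) + 10945 = (3588 + 6*(24 + 6*0 + 0)) + 10945 = (3588 + 6*(24 + 0 + 0)) + 10945 = (3588 + 6*24) + 10945 = (3588 + 144) + 10945 = 3732 + 10945 = 14677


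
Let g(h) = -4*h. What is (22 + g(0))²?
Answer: 484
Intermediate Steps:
(22 + g(0))² = (22 - 4*0)² = (22 + 0)² = 22² = 484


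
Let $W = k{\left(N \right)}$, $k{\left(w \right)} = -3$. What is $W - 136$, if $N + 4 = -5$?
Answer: $-139$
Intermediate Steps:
$N = -9$ ($N = -4 - 5 = -9$)
$W = -3$
$W - 136 = -3 - 136 = -139$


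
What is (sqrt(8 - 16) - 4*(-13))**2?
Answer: 2696 + 208*I*sqrt(2) ≈ 2696.0 + 294.16*I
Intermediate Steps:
(sqrt(8 - 16) - 4*(-13))**2 = (sqrt(-8) + 52)**2 = (2*I*sqrt(2) + 52)**2 = (52 + 2*I*sqrt(2))**2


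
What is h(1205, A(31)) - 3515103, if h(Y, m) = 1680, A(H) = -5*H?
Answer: -3513423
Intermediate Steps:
h(1205, A(31)) - 3515103 = 1680 - 3515103 = -3513423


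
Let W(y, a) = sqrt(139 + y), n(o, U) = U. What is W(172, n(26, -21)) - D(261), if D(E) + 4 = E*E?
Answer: -68117 + sqrt(311) ≈ -68099.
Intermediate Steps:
D(E) = -4 + E**2 (D(E) = -4 + E*E = -4 + E**2)
W(172, n(26, -21)) - D(261) = sqrt(139 + 172) - (-4 + 261**2) = sqrt(311) - (-4 + 68121) = sqrt(311) - 1*68117 = sqrt(311) - 68117 = -68117 + sqrt(311)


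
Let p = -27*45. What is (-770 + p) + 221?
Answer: -1764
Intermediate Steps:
p = -1215
(-770 + p) + 221 = (-770 - 1215) + 221 = -1985 + 221 = -1764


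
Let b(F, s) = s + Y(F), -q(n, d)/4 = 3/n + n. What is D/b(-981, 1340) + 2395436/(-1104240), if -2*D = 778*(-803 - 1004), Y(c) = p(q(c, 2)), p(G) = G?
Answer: 3901447674067/29699431995 ≈ 131.36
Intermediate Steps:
q(n, d) = -12/n - 4*n (q(n, d) = -4*(3/n + n) = -4*(n + 3/n) = -12/n - 4*n)
Y(c) = -12/c - 4*c
b(F, s) = s - 12/F - 4*F (b(F, s) = s + (-12/F - 4*F) = s - 12/F - 4*F)
D = 702923 (D = -389*(-803 - 1004) = -389*(-1807) = -½*(-1405846) = 702923)
D/b(-981, 1340) + 2395436/(-1104240) = 702923/(1340 - 12/(-981) - 4*(-981)) + 2395436/(-1104240) = 702923/(1340 - 12*(-1/981) + 3924) + 2395436*(-1/1104240) = 702923/(1340 + 4/327 + 3924) - 598859/276060 = 702923/(1721332/327) - 598859/276060 = 702923*(327/1721332) - 598859/276060 = 229855821/1721332 - 598859/276060 = 3901447674067/29699431995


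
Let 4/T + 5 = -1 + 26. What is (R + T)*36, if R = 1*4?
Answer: 756/5 ≈ 151.20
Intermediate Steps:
R = 4
T = ⅕ (T = 4/(-5 + (-1 + 26)) = 4/(-5 + 25) = 4/20 = 4*(1/20) = ⅕ ≈ 0.20000)
(R + T)*36 = (4 + ⅕)*36 = (21/5)*36 = 756/5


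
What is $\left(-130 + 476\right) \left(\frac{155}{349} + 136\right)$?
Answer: $\frac{16476174}{349} \approx 47210.0$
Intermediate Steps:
$\left(-130 + 476\right) \left(\frac{155}{349} + 136\right) = 346 \left(155 \cdot \frac{1}{349} + 136\right) = 346 \left(\frac{155}{349} + 136\right) = 346 \cdot \frac{47619}{349} = \frac{16476174}{349}$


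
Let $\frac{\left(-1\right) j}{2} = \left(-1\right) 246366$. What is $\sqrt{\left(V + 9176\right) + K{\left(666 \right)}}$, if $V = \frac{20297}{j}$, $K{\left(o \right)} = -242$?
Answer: $\frac{\sqrt{60251378250695}}{82122} \approx 94.52$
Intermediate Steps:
$j = 492732$ ($j = - 2 \left(\left(-1\right) 246366\right) = \left(-2\right) \left(-246366\right) = 492732$)
$V = \frac{20297}{492732} \approx 0.041193$
$\sqrt{\left(V + 9176\right) + K{\left(666 \right)}} = \sqrt{\left(\frac{20297}{492732} + 9176\right) - 242} = \sqrt{\frac{4521329129}{492732} - 242} = \sqrt{\frac{4402087985}{492732}} = \frac{\sqrt{60251378250695}}{82122}$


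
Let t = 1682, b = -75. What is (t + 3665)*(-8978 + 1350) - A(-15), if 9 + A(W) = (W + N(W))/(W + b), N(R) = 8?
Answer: -3670821637/90 ≈ -4.0787e+7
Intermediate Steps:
A(W) = -9 + (8 + W)/(-75 + W) (A(W) = -9 + (W + 8)/(W - 75) = -9 + (8 + W)/(-75 + W))
(t + 3665)*(-8978 + 1350) - A(-15) = (1682 + 3665)*(-8978 + 1350) - (683 - 8*(-15))/(-75 - 15) = 5347*(-7628) - (683 + 120)/(-90) = -40786916 - (-1)*803/90 = -40786916 - 1*(-803/90) = -40786916 + 803/90 = -3670821637/90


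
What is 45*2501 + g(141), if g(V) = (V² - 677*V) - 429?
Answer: 36540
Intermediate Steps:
g(V) = -429 + V² - 677*V
45*2501 + g(141) = 45*2501 + (-429 + 141² - 677*141) = 112545 + (-429 + 19881 - 95457) = 112545 - 76005 = 36540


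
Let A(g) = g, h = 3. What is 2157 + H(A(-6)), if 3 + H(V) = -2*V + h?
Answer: 2169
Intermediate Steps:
H(V) = -2*V (H(V) = -3 + (-2*V + 3) = -3 + (3 - 2*V) = -2*V)
2157 + H(A(-6)) = 2157 - 2*(-6) = 2157 + 12 = 2169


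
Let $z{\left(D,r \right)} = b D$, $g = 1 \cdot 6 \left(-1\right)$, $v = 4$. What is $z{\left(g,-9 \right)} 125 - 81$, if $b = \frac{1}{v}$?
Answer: $- \frac{537}{2} \approx -268.5$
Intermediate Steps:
$b = \frac{1}{4} \approx 0.25$
$g = -6$ ($g = 6 \left(-1\right) = -6$)
$z{\left(D,r \right)} = \frac{D}{4}$
$z{\left(g,-9 \right)} 125 - 81 = \frac{1}{4} \left(-6\right) 125 - 81 = \left(- \frac{3}{2}\right) 125 - 81 = - \frac{375}{2} - 81 = - \frac{537}{2}$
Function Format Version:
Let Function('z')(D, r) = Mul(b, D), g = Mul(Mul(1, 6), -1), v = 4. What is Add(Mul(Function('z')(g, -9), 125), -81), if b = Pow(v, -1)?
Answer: Rational(-537, 2) ≈ -268.50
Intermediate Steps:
b = Rational(1, 4) (b = Pow(4, -1) = Rational(1, 4) ≈ 0.25000)
g = -6 (g = Mul(6, -1) = -6)
Function('z')(D, r) = Mul(Rational(1, 4), D)
Add(Mul(Function('z')(g, -9), 125), -81) = Add(Mul(Mul(Rational(1, 4), -6), 125), -81) = Add(Mul(Rational(-3, 2), 125), -81) = Add(Rational(-375, 2), -81) = Rational(-537, 2)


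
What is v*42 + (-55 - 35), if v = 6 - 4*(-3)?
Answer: 666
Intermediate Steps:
v = 18 (v = 6 + 12 = 18)
v*42 + (-55 - 35) = 18*42 + (-55 - 35) = 756 - 90 = 666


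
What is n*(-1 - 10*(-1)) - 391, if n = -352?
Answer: -3559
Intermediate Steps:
n*(-1 - 10*(-1)) - 391 = -352*(-1 - 10*(-1)) - 391 = -352*(-1 + 10) - 391 = -352*9 - 391 = -3168 - 391 = -3559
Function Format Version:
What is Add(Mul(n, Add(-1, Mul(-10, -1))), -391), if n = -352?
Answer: -3559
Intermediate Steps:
Add(Mul(n, Add(-1, Mul(-10, -1))), -391) = Add(Mul(-352, Add(-1, Mul(-10, -1))), -391) = Add(Mul(-352, Add(-1, 10)), -391) = Add(Mul(-352, 9), -391) = Add(-3168, -391) = -3559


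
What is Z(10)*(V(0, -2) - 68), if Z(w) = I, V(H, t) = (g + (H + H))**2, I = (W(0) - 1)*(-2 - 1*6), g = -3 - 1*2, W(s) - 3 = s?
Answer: 688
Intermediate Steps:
W(s) = 3 + s
g = -5 (g = -3 - 2 = -5)
I = -16 (I = ((3 + 0) - 1)*(-2 - 1*6) = (3 - 1)*(-2 - 6) = 2*(-8) = -16)
V(H, t) = (-5 + 2*H)**2 (V(H, t) = (-5 + (H + H))**2 = (-5 + 2*H)**2)
Z(w) = -16
Z(10)*(V(0, -2) - 68) = -16*((-5 + 2*0)**2 - 68) = -16*((-5 + 0)**2 - 68) = -16*((-5)**2 - 68) = -16*(25 - 68) = -16*(-43) = 688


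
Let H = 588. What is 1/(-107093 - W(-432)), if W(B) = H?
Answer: -1/107681 ≈ -9.2867e-6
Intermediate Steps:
W(B) = 588
1/(-107093 - W(-432)) = 1/(-107093 - 1*588) = 1/(-107093 - 588) = 1/(-107681) = -1/107681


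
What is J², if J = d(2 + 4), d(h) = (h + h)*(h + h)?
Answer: 20736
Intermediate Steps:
d(h) = 4*h² (d(h) = (2*h)*(2*h) = 4*h²)
J = 144 (J = 4*(2 + 4)² = 4*6² = 4*36 = 144)
J² = 144² = 20736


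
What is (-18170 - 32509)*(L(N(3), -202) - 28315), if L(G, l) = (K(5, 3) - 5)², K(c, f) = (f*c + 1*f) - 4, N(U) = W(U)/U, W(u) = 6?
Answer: 1430870886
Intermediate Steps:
N(U) = 6/U
K(c, f) = -4 + f + c*f (K(c, f) = (c*f + f) - 4 = (f + c*f) - 4 = -4 + f + c*f)
L(G, l) = 81 (L(G, l) = ((-4 + 3 + 5*3) - 5)² = ((-4 + 3 + 15) - 5)² = (14 - 5)² = 9² = 81)
(-18170 - 32509)*(L(N(3), -202) - 28315) = (-18170 - 32509)*(81 - 28315) = -50679*(-28234) = 1430870886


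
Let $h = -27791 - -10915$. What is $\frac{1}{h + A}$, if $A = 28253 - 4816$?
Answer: $\frac{1}{6561} \approx 0.00015242$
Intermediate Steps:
$A = 23437$ ($A = 28253 - 4816 = 23437$)
$h = -16876$ ($h = -27791 + 10915 = -16876$)
$\frac{1}{h + A} = \frac{1}{-16876 + 23437} = \frac{1}{6561}$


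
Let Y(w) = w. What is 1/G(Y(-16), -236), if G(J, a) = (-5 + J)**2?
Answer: 1/441 ≈ 0.0022676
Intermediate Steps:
1/G(Y(-16), -236) = 1/((-5 - 16)**2) = 1/((-21)**2) = 1/441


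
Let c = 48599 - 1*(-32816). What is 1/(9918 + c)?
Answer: 1/91333 ≈ 1.0949e-5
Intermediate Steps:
c = 81415 (c = 48599 + 32816 = 81415)
1/(9918 + c) = 1/(9918 + 81415) = 1/91333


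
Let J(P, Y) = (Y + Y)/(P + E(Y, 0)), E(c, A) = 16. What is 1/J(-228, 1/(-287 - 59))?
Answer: 36676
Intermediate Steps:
J(P, Y) = 2*Y/(16 + P) (J(P, Y) = (Y + Y)/(P + 16) = (2*Y)/(16 + P) = 2*Y/(16 + P))
1/J(-228, 1/(-287 - 59)) = 1/(2/((-287 - 59)*(16 - 228))) = 1/(2/(-346*(-212))) = 1/(2*(-1/346)*(-1/212)) = 1/(1/36676) = 36676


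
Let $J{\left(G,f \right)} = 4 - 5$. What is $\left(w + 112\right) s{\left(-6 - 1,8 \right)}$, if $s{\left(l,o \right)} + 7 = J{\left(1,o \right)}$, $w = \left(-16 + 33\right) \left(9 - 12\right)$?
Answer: $-488$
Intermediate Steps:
$J{\left(G,f \right)} = -1$ ($J{\left(G,f \right)} = 4 - 5 = -1$)
$w = -51$ ($w = 17 \left(-3\right) = -51$)
$s{\left(l,o \right)} = -8$ ($s{\left(l,o \right)} = -7 - 1 = -8$)
$\left(w + 112\right) s{\left(-6 - 1,8 \right)} = \left(-51 + 112\right) \left(-8\right) = 61 \left(-8\right) = -488$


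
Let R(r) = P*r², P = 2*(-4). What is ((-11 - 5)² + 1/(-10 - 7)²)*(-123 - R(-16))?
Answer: 142421125/289 ≈ 4.9281e+5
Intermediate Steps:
P = -8
R(r) = -8*r²
((-11 - 5)² + 1/(-10 - 7)²)*(-123 - R(-16)) = ((-11 - 5)² + 1/(-10 - 7)²)*(-123 - (-8)*(-16)²) = ((-16)² + 1/(-17)²)*(-123 - (-8)*256) = (256 + 1/289)*(-123 - 1*(-2048)) = (256 + 1*(1/289))*(-123 + 2048) = (256 + 1/289)*1925 = (73985/289)*1925 = 142421125/289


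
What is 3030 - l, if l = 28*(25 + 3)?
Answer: 2246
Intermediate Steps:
l = 784 (l = 28*28 = 784)
3030 - l = 3030 - 1*784 = 3030 - 784 = 2246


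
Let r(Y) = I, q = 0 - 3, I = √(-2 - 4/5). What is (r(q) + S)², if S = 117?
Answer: (585 + I*√70)²/25 ≈ 13686.0 + 391.56*I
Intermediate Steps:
I = I*√70/5 (I = √(-2 - 4*⅕) = √(-2 - ⅘) = √(-14/5) = I*√70/5 ≈ 1.6733*I)
q = -3
r(Y) = I*√70/5
(r(q) + S)² = (I*√70/5 + 117)² = (117 + I*√70/5)²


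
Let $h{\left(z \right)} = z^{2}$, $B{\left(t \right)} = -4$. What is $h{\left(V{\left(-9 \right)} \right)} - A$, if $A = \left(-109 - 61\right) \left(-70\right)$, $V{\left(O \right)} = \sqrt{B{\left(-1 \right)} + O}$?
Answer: $-11913$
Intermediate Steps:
$V{\left(O \right)} = \sqrt{-4 + O}$
$A = 11900$ ($A = \left(-170\right) \left(-70\right) = 11900$)
$h{\left(V{\left(-9 \right)} \right)} - A = \left(\sqrt{-4 - 9}\right)^{2} - 11900 = \left(\sqrt{-13}\right)^{2} - 11900 = \left(i \sqrt{13}\right)^{2} - 11900 = -13 - 11900 = -11913$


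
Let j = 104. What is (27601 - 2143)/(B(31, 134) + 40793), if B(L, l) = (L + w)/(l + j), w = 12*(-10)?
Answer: 2019668/3236215 ≈ 0.62408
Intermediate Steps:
w = -120
B(L, l) = (-120 + L)/(104 + l) (B(L, l) = (L - 120)/(l + 104) = (-120 + L)/(104 + l))
(27601 - 2143)/(B(31, 134) + 40793) = (27601 - 2143)/((-120 + 31)/(104 + 134) + 40793) = 25458/(-89/238 + 40793) = 25458/(9708645/238) = 25458*(238/9708645) = 2019668/3236215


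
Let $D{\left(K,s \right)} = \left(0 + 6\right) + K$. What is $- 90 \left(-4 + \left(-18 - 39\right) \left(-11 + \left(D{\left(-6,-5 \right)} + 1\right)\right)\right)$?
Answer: $-50940$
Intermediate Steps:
$D{\left(K,s \right)} = 6 + K$
$- 90 \left(-4 + \left(-18 - 39\right) \left(-11 + \left(D{\left(-6,-5 \right)} + 1\right)\right)\right) = - 90 \left(-4 + \left(-18 - 39\right) \left(-11 + \left(\left(6 - 6\right) + 1\right)\right)\right) = - 90 \left(-4 - 57 \left(-11 + \left(0 + 1\right)\right)\right) = - 90 \left(-4 - 57 \left(-11 + 1\right)\right) = - 90 \left(-4 - -570\right) = - 90 \left(-4 + 570\right) = \left(-90\right) 566 = -50940$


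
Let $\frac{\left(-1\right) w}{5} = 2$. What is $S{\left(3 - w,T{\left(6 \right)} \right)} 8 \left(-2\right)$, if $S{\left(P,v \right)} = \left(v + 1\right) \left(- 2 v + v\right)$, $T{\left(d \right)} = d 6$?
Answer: $21312$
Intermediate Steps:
$w = -10$ ($w = \left(-5\right) 2 = -10$)
$T{\left(d \right)} = 6 d$
$S{\left(P,v \right)} = - v \left(1 + v\right)$ ($S{\left(P,v \right)} = \left(1 + v\right) \left(- v\right) = - v \left(1 + v\right)$)
$S{\left(3 - w,T{\left(6 \right)} \right)} 8 \left(-2\right) = - 6 \cdot 6 \left(1 + 6 \cdot 6\right) 8 \left(-2\right) = \left(-1\right) 36 \left(1 + 36\right) 8 \left(-2\right) = \left(-1\right) 36 \cdot 37 \cdot 8 \left(-2\right) = \left(-1332\right) 8 \left(-2\right) = \left(-10656\right) \left(-2\right) = 21312$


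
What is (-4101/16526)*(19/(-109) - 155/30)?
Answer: 4774931/3602668 ≈ 1.3254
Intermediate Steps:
(-4101/16526)*(19/(-109) - 155/30) = (-4101*1/16526)*(19*(-1/109) - 155*1/30) = -4101*(-19/109 - 31/6)/16526 = -4101/16526*(-3493/654) = 4774931/3602668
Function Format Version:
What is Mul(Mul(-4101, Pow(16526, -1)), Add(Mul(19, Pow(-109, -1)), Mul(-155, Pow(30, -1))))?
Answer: Rational(4774931, 3602668) ≈ 1.3254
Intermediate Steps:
Mul(Mul(-4101, Pow(16526, -1)), Add(Mul(19, Pow(-109, -1)), Mul(-155, Pow(30, -1)))) = Mul(Mul(-4101, Rational(1, 16526)), Add(Mul(19, Rational(-1, 109)), Mul(-155, Rational(1, 30)))) = Mul(Rational(-4101, 16526), Add(Rational(-19, 109), Rational(-31, 6))) = Mul(Rational(-4101, 16526), Rational(-3493, 654)) = Rational(4774931, 3602668)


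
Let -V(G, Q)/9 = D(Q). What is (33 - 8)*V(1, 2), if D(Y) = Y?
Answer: -450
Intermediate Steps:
V(G, Q) = -9*Q
(33 - 8)*V(1, 2) = (33 - 8)*(-9*2) = 25*(-18) = -450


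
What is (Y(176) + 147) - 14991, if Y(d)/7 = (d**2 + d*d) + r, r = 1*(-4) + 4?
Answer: 418820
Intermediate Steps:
r = 0 (r = -4 + 4 = 0)
Y(d) = 14*d**2 (Y(d) = 7*((d**2 + d*d) + 0) = 7*((d**2 + d**2) + 0) = 7*(2*d**2 + 0) = 7*(2*d**2) = 14*d**2)
(Y(176) + 147) - 14991 = (14*176**2 + 147) - 14991 = (14*30976 + 147) - 14991 = (433664 + 147) - 14991 = 433811 - 14991 = 418820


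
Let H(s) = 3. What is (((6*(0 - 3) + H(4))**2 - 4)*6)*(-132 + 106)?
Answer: -34476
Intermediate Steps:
(((6*(0 - 3) + H(4))**2 - 4)*6)*(-132 + 106) = (((6*(0 - 3) + 3)**2 - 4)*6)*(-132 + 106) = (((6*(-3) + 3)**2 - 4)*6)*(-26) = (((-18 + 3)**2 - 4)*6)*(-26) = (((-15)**2 - 4)*6)*(-26) = ((225 - 4)*6)*(-26) = (221*6)*(-26) = 1326*(-26) = -34476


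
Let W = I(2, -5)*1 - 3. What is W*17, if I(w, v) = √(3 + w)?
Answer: -51 + 17*√5 ≈ -12.987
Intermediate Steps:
W = -3 + √5 (W = √(3 + 2)*1 - 3 = √5*1 - 3 = √5 - 3 = -3 + √5 ≈ -0.76393)
W*17 = (-3 + √5)*17 = -51 + 17*√5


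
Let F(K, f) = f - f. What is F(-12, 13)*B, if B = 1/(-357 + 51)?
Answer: 0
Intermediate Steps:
F(K, f) = 0
B = -1/306 (B = 1/(-306) = -1/306 ≈ -0.0032680)
F(-12, 13)*B = 0*(-1/306) = 0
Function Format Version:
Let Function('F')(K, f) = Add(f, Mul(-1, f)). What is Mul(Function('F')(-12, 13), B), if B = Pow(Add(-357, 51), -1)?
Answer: 0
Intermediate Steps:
Function('F')(K, f) = 0
B = Rational(-1, 306) (B = Pow(-306, -1) = Rational(-1, 306) ≈ -0.0032680)
Mul(Function('F')(-12, 13), B) = Mul(0, Rational(-1, 306)) = 0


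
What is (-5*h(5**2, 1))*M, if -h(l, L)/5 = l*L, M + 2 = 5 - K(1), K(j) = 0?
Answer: 1875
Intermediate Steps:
M = 3 (M = -2 + (5 - 1*0) = -2 + (5 + 0) = -2 + 5 = 3)
h(l, L) = -5*L*l (h(l, L) = -5*l*L = -5*L*l)
(-5*h(5**2, 1))*M = -(-25)*5**2*3 = -(-25)*25*3 = -5*(-125)*3 = 625*3 = 1875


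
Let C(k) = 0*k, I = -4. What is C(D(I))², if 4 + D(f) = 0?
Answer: 0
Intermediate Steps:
D(f) = -4 (D(f) = -4 + 0 = -4)
C(k) = 0
C(D(I))² = 0² = 0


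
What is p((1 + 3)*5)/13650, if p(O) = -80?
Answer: -8/1365 ≈ -0.0058608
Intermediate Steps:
p((1 + 3)*5)/13650 = -80/13650 = -80*1/13650 = -8/1365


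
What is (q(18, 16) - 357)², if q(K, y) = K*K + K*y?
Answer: 65025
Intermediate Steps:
q(K, y) = K² + K*y
(q(18, 16) - 357)² = (18*(18 + 16) - 357)² = (18*34 - 357)² = (612 - 357)² = 255² = 65025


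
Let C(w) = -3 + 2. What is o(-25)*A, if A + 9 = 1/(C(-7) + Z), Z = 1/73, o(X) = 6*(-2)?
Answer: 721/6 ≈ 120.17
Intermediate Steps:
C(w) = -1
o(X) = -12
Z = 1/73 ≈ 0.013699
A = -721/72 (A = -9 + 1/(-1 + 1/73) = -9 + 1/(-72/73) = -9 - 73/72 = -721/72 ≈ -10.014)
o(-25)*A = -12*(-721/72) = 721/6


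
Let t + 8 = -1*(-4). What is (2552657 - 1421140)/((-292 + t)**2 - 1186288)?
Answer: -1131517/1098672 ≈ -1.0299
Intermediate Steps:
t = -4 (t = -8 - 1*(-4) = -8 + 4 = -4)
(2552657 - 1421140)/((-292 + t)**2 - 1186288) = (2552657 - 1421140)/((-292 - 4)**2 - 1186288) = 1131517/((-296)**2 - 1186288) = 1131517/(87616 - 1186288) = 1131517/(-1098672) = 1131517*(-1/1098672) = -1131517/1098672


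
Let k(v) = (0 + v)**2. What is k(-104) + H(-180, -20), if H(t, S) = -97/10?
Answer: 108063/10 ≈ 10806.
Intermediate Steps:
k(v) = v**2
H(t, S) = -97/10 (H(t, S) = -97*1/10 = -97/10)
k(-104) + H(-180, -20) = (-104)**2 - 97/10 = 10816 - 97/10 = 108063/10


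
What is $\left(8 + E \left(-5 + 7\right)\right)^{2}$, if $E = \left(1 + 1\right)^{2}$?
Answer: $256$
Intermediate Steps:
$E = 4$ ($E = 2^{2} = 4$)
$\left(8 + E \left(-5 + 7\right)\right)^{2} = \left(8 + 4 \left(-5 + 7\right)\right)^{2} = \left(8 + 4 \cdot 2\right)^{2} = \left(8 + 8\right)^{2} = 16^{2} = 256$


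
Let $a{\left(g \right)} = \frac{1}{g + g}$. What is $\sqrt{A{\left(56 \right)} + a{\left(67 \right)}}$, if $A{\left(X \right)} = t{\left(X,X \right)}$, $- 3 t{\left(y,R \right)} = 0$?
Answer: $\frac{\sqrt{134}}{134} \approx 0.086387$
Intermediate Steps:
$t{\left(y,R \right)} = 0$ ($t{\left(y,R \right)} = \left(- \frac{1}{3}\right) 0 = 0$)
$A{\left(X \right)} = 0$
$a{\left(g \right)} = \frac{1}{2 g}$
$\sqrt{A{\left(56 \right)} + a{\left(67 \right)}} = \sqrt{0 + \frac{1}{2 \cdot 67}} = \sqrt{0 + \frac{1}{2} \cdot \frac{1}{67}} = \sqrt{0 + \frac{1}{134}} = \sqrt{\frac{1}{134}} = \frac{\sqrt{134}}{134}$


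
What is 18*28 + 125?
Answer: 629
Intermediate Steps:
18*28 + 125 = 504 + 125 = 629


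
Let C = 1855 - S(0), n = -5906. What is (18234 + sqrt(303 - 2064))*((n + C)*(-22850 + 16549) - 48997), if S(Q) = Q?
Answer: 464535838836 + 25476354*I*sqrt(1761) ≈ 4.6454e+11 + 1.0691e+9*I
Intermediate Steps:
C = 1855 (C = 1855 - 1*0 = 1855 + 0 = 1855)
(18234 + sqrt(303 - 2064))*((n + C)*(-22850 + 16549) - 48997) = (18234 + sqrt(303 - 2064))*((-5906 + 1855)*(-22850 + 16549) - 48997) = (18234 + sqrt(-1761))*(-4051*(-6301) - 48997) = (18234 + I*sqrt(1761))*(25525351 - 48997) = (18234 + I*sqrt(1761))*25476354 = 464535838836 + 25476354*I*sqrt(1761)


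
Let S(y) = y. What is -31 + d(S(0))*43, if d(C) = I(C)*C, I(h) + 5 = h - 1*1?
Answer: -31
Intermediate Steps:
I(h) = -6 + h (I(h) = -5 + (h - 1*1) = -5 + (h - 1) = -5 + (-1 + h) = -6 + h)
d(C) = C*(-6 + C) (d(C) = (-6 + C)*C = C*(-6 + C))
-31 + d(S(0))*43 = -31 + (0*(-6 + 0))*43 = -31 + (0*(-6))*43 = -31 + 0*43 = -31 + 0 = -31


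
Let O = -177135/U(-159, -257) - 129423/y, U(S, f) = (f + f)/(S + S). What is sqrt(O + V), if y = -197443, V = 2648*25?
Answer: 2*I*sqrt(27929708347363528621)/50742851 ≈ 208.3*I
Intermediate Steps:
V = 66200
U(S, f) = f/S (U(S, f) = (2*f)/((2*S)) = (2*f)*(1/(2*S)) = f/S)
O = -5560843201284/50742851 (O = -177135/((-257/(-159))) - 129423/(-197443) = -177135/((-257*(-1/159))) - 129423*(-1/197443) = -177135/257/159 + 129423/197443 = -177135*159/257 + 129423/197443 = -28164465/257 + 129423/197443 = -5560843201284/50742851 ≈ -1.0959e+5)
sqrt(O + V) = sqrt(-5560843201284/50742851 + 66200) = sqrt(-2201666465084/50742851) = 2*I*sqrt(27929708347363528621)/50742851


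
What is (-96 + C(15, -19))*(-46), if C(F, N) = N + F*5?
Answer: 1840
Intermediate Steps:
C(F, N) = N + 5*F
(-96 + C(15, -19))*(-46) = (-96 + (-19 + 5*15))*(-46) = (-96 + (-19 + 75))*(-46) = (-96 + 56)*(-46) = -40*(-46) = 1840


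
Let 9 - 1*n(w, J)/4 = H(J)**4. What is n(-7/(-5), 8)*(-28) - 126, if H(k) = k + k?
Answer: 7338898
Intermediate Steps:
H(k) = 2*k
n(w, J) = 36 - 64*J**4 (n(w, J) = 36 - 4*16*J**4 = 36 - 64*J**4)
n(-7/(-5), 8)*(-28) - 126 = (36 - 64*8**4)*(-28) - 126 = (36 - 64*4096)*(-28) - 126 = (36 - 262144)*(-28) - 126 = -262108*(-28) - 126 = 7339024 - 126 = 7338898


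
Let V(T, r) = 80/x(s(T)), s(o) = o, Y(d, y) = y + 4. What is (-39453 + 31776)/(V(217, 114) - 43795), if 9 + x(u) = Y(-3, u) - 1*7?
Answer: 314757/1795579 ≈ 0.17530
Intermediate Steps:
Y(d, y) = 4 + y
x(u) = -12 + u (x(u) = -9 + ((4 + u) - 1*7) = -9 + ((4 + u) - 7) = -9 + (-3 + u) = -12 + u)
V(T, r) = 80/(-12 + T)
(-39453 + 31776)/(V(217, 114) - 43795) = (-39453 + 31776)/(80/(-12 + 217) - 43795) = -7677/(80/205 - 43795) = -7677/(80*(1/205) - 43795) = -7677/(16/41 - 43795) = -7677/(-1795579/41) = -7677*(-41/1795579) = 314757/1795579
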